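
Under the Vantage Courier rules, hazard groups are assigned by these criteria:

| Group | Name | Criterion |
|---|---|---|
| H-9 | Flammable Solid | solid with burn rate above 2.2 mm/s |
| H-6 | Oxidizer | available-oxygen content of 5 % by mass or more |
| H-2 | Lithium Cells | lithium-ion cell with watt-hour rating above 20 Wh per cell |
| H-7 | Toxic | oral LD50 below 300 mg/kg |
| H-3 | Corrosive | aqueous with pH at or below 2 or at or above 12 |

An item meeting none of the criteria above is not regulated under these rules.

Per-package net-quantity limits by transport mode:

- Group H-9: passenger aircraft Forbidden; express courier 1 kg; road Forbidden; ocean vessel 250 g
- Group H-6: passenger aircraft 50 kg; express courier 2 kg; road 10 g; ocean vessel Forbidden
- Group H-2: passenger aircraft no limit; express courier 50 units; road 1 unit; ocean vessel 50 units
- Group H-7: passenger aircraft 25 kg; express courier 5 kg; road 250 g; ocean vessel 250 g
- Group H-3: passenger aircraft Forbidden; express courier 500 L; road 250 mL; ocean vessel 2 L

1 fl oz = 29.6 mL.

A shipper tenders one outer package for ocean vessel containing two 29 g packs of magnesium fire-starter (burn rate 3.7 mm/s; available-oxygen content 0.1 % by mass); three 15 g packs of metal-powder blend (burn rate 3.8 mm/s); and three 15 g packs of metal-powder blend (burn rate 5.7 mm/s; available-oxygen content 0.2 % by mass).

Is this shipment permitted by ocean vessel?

With burn rate 3.7 mm/s (> 2.2 mm/s), the magnesium fire-starter falls in Group H-9.
With burn rate 3.8 mm/s (> 2.2 mm/s), the metal-powder blend falls in Group H-9.
Metal-powder blend: burn rate 5.7 mm/s > 2.2 mm/s → Group H-9 (Flammable Solid).
Total Group H-9: (two 29 g packs = 58 g) + (three 15 g packs = 45 g) + (three 15 g packs = 45 g) = 148 g.
That is within the Group H-9 ocean vessel limit of 250 g.

Yes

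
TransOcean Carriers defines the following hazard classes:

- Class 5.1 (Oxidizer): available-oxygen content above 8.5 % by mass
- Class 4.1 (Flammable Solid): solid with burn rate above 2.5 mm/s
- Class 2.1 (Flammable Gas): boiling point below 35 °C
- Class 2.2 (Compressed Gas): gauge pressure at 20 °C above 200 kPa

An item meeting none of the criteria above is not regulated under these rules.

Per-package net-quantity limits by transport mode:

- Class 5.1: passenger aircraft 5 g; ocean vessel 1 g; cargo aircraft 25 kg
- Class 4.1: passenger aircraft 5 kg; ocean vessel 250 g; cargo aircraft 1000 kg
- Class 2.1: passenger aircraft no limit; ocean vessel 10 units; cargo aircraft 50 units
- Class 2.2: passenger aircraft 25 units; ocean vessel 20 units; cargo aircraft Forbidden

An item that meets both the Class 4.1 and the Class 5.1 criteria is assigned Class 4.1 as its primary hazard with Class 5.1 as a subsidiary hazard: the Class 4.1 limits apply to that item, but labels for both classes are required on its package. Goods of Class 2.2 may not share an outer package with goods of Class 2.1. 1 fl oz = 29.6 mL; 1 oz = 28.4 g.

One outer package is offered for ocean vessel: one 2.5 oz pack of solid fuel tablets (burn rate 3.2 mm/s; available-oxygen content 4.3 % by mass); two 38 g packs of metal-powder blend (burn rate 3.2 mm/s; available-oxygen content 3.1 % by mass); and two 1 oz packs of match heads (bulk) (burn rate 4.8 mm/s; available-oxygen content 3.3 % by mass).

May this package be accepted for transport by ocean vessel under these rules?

Yes

With burn rate 3.2 mm/s (> 2.5 mm/s), the solid fuel tablets fall in Class 4.1.
The metal-powder blend has burn rate 3.2 mm/s, which is > 2.5 mm/s, so it is Class 4.1 (Flammable Solid).
Burn rate 4.8 mm/s meets the Class 4.1 criterion (Flammable Solid), so the match heads (bulk) are Class 4.1.
Total Class 4.1: (one 2.5 oz pack = 71 g) + (two 38 g packs = 76 g) + (two 1 oz packs = 56.8 g) = 203.8 g.
203.8 g ≤ 250 g (ocean vessel limit, Class 4.1) — within limit.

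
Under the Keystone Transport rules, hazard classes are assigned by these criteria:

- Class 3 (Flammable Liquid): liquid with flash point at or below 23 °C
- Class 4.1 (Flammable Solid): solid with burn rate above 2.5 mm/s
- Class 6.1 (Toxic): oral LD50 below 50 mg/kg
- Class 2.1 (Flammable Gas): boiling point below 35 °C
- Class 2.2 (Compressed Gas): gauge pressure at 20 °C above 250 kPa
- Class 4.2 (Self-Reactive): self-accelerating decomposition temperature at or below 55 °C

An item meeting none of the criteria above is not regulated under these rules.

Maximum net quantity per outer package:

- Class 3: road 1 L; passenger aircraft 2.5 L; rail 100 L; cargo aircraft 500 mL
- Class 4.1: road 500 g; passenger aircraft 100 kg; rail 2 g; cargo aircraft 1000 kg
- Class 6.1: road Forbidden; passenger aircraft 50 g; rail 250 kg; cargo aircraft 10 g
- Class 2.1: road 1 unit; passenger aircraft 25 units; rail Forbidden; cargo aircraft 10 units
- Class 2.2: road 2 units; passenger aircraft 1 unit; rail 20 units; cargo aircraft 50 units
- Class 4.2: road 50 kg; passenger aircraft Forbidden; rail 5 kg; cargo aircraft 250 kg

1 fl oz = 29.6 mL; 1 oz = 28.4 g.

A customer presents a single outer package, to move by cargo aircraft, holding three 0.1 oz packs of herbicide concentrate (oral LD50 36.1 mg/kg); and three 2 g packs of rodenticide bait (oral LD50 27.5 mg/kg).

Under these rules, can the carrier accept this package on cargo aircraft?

No

Oral LD50 36.1 mg/kg meets the Class 6.1 criterion (Toxic), so the herbicide concentrate is Class 6.1.
With oral LD50 27.5 mg/kg (< 50 mg/kg), the rodenticide bait falls in Class 6.1.
Total Class 6.1: (three 0.1 oz packs = 8.52 g) + (three 2 g packs = 6 g) = 14.52 g.
That exceeds the Class 6.1 cargo aircraft limit of 10 g.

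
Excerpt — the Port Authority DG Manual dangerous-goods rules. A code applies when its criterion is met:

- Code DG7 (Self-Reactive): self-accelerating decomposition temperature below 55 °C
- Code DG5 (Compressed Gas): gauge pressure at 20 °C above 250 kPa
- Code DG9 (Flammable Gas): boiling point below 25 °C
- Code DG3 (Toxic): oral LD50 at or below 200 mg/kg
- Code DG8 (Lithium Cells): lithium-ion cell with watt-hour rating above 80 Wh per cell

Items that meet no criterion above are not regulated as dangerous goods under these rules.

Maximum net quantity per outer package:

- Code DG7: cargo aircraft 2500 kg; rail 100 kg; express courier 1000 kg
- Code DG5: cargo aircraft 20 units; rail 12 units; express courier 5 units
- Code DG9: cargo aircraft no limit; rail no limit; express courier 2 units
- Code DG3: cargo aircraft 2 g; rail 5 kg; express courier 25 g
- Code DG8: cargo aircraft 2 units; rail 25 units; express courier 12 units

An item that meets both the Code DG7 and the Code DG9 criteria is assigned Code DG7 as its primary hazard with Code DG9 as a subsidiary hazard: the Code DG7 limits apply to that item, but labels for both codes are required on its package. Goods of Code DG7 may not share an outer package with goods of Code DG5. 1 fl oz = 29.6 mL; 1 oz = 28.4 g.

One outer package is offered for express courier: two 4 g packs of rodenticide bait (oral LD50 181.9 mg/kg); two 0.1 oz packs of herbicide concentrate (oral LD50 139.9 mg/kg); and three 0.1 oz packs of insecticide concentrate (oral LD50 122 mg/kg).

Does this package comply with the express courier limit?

With oral LD50 181.9 mg/kg (≤ 200 mg/kg), the rodenticide bait falls in Code DG3.
With oral LD50 139.9 mg/kg (≤ 200 mg/kg), the herbicide concentrate falls in Code DG3.
With oral LD50 122 mg/kg (≤ 200 mg/kg), the insecticide concentrate falls in Code DG3.
Total Code DG3: (two 4 g packs = 8 g) + (two 0.1 oz packs = 5.68 g) + (three 0.1 oz packs = 8.52 g) = 22.2 g.
22.2 g is within the express courier limit of 25 g for Code DG3.

Yes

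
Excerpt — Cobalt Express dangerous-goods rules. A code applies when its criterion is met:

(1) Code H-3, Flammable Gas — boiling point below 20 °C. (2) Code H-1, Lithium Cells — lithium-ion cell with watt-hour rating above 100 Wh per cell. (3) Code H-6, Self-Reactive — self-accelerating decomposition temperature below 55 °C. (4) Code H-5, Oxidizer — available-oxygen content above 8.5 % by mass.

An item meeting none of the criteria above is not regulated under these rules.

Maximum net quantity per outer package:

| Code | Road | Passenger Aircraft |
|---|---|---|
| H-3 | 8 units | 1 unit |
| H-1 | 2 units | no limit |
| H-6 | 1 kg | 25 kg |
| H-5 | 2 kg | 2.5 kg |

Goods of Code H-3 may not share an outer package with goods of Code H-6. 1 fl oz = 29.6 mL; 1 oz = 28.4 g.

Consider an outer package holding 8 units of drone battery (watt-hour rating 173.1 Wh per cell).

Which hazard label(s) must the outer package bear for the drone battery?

With watt-hour rating 173.1 Wh per cell (> 100 Wh per cell), the drone battery falls in Code H-1.
Only the Code H-1 label is required.

Code H-1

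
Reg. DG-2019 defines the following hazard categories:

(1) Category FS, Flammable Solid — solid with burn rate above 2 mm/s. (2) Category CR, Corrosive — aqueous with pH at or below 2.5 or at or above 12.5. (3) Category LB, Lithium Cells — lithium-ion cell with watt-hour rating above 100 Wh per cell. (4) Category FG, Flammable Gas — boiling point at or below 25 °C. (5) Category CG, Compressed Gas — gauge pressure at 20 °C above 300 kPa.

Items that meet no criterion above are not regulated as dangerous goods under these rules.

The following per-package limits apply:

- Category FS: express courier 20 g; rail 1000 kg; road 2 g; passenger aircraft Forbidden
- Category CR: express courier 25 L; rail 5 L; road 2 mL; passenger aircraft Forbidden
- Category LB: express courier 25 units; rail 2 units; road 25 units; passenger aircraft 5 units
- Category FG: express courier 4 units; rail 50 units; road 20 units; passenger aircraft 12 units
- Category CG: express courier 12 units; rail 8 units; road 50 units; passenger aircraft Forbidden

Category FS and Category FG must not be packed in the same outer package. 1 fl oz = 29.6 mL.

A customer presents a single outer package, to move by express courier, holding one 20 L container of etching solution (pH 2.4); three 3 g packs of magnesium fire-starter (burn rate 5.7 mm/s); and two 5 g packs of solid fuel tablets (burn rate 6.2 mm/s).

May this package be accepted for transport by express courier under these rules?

Yes

The etching solution has pH 2.4, which is ≤ 2.5, so it is Category CR (Corrosive).
Burn rate 5.7 mm/s meets the Category FS criterion (Flammable Solid), so the magnesium fire-starter is Category FS.
With burn rate 6.2 mm/s (> 2 mm/s), the solid fuel tablets fall in Category FS.
Total Category FS: (three 3 g packs = 9 g) + (two 5 g packs = 10 g) = 19 g.
That is within the Category FS express courier limit of 20 g.
Category CR quantity: 20 L.
That is within the Category CR express courier limit of 25 L.
The segregation rule (Category FS with Category FG) does not apply to Category FS with Category CR.
Every hazard category is within its express courier limit and no segregation rule is violated.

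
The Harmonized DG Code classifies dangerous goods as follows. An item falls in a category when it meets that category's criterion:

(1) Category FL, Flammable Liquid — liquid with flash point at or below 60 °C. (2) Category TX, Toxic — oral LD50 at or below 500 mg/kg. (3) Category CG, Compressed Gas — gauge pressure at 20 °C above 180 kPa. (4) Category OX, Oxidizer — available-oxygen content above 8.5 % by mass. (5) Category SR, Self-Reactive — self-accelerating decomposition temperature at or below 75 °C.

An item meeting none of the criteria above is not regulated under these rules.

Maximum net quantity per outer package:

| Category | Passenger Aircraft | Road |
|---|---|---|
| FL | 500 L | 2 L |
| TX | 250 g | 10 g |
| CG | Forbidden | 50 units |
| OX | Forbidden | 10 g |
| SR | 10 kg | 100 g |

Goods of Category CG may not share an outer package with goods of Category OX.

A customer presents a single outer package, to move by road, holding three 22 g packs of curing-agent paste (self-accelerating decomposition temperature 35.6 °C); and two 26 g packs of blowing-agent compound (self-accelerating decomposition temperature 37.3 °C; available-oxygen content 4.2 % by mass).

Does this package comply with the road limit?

The curing-agent paste has self-accelerating decomposition temperature 35.6 °C, which is ≤ 75 °C, so it is Category SR (Self-Reactive).
The blowing-agent compound has self-accelerating decomposition temperature 37.3 °C, which is ≤ 75 °C, so it is Category SR (Self-Reactive).
Total Category SR: (three 22 g packs = 66 g) + (two 26 g packs = 52 g) = 118 g.
That exceeds the Category SR road limit of 100 g.

No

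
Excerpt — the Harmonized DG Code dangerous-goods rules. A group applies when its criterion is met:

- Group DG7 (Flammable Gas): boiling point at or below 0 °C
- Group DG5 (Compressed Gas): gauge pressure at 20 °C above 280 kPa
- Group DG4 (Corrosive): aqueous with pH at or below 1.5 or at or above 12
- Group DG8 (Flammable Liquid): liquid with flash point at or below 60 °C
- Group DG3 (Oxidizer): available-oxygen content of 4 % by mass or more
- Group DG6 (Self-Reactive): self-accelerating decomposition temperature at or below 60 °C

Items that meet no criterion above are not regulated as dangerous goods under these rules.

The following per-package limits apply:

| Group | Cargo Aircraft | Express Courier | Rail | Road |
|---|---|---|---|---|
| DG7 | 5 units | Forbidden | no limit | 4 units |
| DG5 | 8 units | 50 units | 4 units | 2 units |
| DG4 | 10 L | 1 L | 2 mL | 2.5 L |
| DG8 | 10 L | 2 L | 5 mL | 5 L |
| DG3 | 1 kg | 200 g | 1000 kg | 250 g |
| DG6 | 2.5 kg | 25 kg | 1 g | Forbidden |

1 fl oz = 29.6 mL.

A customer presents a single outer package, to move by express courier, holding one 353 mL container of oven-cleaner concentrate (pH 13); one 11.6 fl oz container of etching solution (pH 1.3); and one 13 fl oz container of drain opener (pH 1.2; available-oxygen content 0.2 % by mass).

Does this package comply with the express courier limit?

Oven-cleaner concentrate: pH 13 ≥ 12 → Group DG4 (Corrosive).
pH 1.3 meets the Group DG4 criterion (Corrosive), so the etching solution is Group DG4.
Drain opener: pH 1.2 ≤ 1.5 → Group DG4 (Corrosive).
Group DG4 net quantity: 353 mL + (one 11.6 fl oz container = 343.36 mL) + (one 13 fl oz container = 384.8 mL) = 1081.16 mL.
1081.16 mL exceeds the express courier limit of 1 L for Group DG4.

No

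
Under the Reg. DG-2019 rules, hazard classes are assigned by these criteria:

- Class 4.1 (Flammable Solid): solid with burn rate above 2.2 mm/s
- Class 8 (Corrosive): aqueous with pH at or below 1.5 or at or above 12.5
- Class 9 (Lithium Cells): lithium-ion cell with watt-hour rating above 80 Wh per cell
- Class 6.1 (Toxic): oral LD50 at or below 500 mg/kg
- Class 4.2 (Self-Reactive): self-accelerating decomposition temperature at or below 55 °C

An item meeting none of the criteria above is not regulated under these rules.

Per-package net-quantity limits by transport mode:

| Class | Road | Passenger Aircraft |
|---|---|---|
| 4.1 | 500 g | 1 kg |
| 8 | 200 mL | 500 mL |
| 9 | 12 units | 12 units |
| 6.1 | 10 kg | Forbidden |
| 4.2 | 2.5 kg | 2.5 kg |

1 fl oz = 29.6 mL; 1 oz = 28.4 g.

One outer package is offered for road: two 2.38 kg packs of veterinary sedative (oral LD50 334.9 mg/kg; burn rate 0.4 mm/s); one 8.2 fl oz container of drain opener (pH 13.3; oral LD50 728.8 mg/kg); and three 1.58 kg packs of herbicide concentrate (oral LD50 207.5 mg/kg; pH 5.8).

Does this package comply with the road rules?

No

With oral LD50 334.9 mg/kg (≤ 500 mg/kg), the veterinary sedative falls in Class 6.1.
With pH 13.3 (≥ 12.5), the drain opener falls in Class 8.
The herbicide concentrate has oral LD50 207.5 mg/kg, which is ≤ 500 mg/kg, so it is Class 6.1 (Toxic).
Class 6.1 net quantity: (two 2.38 kg packs = 4.76 kg) + (three 1.58 kg packs = 4.74 kg) = 9.5 kg.
9.5 kg is within the road limit of 10 kg for Class 6.1.
Class 8 quantity: one 8.2 fl oz container = 242.72 mL.
242.72 mL > 200 mL (road limit, Class 8) — over the limit.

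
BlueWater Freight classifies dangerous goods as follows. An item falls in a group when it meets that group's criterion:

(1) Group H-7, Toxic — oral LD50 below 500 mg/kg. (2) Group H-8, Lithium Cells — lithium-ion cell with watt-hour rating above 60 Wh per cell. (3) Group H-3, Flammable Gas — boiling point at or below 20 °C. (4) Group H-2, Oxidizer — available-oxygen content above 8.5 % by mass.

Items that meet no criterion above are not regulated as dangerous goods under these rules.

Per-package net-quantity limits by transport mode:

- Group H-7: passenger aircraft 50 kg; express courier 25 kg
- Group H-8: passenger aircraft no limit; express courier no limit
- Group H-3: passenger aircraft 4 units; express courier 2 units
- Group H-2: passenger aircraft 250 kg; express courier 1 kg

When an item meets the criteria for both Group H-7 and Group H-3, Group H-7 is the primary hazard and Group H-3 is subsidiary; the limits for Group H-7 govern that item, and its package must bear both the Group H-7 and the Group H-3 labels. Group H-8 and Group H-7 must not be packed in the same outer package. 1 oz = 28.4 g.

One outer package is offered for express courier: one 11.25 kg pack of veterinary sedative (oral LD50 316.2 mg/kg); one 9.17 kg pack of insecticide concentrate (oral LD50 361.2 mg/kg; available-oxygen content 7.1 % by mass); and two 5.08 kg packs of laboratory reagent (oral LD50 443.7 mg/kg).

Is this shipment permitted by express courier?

The veterinary sedative has oral LD50 316.2 mg/kg, which is < 500 mg/kg, so it is Group H-7 (Toxic).
Insecticide concentrate: oral LD50 361.2 mg/kg < 500 mg/kg → Group H-7 (Toxic).
The laboratory reagent has oral LD50 443.7 mg/kg, which is < 500 mg/kg, so it is Group H-7 (Toxic).
Total Group H-7: 11.25 kg + 9.17 kg + (two 5.08 kg packs = 10.16 kg) = 30.58 kg.
30.58 kg > 25 kg (express courier limit, Group H-7) — over the limit.

No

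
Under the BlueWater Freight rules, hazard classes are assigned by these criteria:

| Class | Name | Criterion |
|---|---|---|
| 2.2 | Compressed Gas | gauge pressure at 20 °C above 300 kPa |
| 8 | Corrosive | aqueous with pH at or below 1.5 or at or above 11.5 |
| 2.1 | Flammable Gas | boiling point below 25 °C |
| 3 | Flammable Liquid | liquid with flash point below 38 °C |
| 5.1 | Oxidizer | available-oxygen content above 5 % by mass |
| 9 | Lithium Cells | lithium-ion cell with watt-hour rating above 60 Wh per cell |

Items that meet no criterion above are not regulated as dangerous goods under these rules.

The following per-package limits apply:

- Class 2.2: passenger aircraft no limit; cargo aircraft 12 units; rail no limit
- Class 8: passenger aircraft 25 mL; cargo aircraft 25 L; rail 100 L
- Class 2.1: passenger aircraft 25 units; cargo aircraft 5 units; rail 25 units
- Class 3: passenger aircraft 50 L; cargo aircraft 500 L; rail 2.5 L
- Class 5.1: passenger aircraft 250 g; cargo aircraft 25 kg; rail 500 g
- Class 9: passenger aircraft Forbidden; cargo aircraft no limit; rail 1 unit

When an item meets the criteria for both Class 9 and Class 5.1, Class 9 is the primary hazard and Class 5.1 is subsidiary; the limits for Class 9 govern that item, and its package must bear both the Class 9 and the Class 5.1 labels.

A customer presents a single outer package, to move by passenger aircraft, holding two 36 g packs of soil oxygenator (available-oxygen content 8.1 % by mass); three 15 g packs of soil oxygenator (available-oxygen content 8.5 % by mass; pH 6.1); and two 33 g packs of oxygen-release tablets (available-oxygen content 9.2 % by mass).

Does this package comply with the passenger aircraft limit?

Available-oxygen content 8.1 % by mass meets the Class 5.1 criterion (Oxidizer), so the soil oxygenator is Class 5.1.
The soil oxygenator has available-oxygen content 8.5 % by mass, which is > 5 % by mass, so it is Class 5.1 (Oxidizer).
Available-oxygen content 9.2 % by mass meets the Class 5.1 criterion (Oxidizer), so the oxygen-release tablets are Class 5.1.
Total Class 5.1: (two 36 g packs = 72 g) + (three 15 g packs = 45 g) + (two 33 g packs = 66 g) = 183 g.
That is within the Class 5.1 passenger aircraft limit of 250 g.

Yes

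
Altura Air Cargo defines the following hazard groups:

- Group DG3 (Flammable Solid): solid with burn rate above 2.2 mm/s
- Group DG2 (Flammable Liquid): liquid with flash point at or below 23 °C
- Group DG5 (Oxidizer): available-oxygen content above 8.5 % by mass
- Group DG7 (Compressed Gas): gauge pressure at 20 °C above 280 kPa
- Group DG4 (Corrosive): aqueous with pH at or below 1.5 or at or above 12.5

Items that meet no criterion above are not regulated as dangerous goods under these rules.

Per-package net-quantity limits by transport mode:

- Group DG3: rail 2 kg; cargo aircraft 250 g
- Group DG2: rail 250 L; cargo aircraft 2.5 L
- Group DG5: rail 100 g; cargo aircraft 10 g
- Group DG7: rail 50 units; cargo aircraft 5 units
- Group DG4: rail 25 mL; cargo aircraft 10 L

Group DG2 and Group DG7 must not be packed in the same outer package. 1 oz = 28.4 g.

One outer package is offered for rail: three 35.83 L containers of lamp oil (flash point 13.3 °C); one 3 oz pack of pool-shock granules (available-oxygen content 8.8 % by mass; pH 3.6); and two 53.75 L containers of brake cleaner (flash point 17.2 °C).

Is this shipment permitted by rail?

Yes

With flash point 13.3 °C (≤ 23 °C), the lamp oil falls in Group DG2.
Available-oxygen content 8.8 % by mass meets the Group DG5 criterion (Oxidizer), so the pool-shock granules are Group DG5.
The brake cleaner has flash point 17.2 °C, which is ≤ 23 °C, so it is Group DG2 (Flammable Liquid).
Group DG2 net quantity: (three 35.83 L containers = 107.49 L) + (two 53.75 L containers = 107.5 L) = 214.99 L.
214.99 L is within the rail limit of 250 L for Group DG2.
Group DG5 quantity: one 3 oz pack = 85.2 g.
That is within the Group DG5 rail limit of 100 g.
The segregation rule (Group DG2 with Group DG7) does not apply to Group DG2 with Group DG5.
Every hazard group is within its rail limit and no segregation rule is violated.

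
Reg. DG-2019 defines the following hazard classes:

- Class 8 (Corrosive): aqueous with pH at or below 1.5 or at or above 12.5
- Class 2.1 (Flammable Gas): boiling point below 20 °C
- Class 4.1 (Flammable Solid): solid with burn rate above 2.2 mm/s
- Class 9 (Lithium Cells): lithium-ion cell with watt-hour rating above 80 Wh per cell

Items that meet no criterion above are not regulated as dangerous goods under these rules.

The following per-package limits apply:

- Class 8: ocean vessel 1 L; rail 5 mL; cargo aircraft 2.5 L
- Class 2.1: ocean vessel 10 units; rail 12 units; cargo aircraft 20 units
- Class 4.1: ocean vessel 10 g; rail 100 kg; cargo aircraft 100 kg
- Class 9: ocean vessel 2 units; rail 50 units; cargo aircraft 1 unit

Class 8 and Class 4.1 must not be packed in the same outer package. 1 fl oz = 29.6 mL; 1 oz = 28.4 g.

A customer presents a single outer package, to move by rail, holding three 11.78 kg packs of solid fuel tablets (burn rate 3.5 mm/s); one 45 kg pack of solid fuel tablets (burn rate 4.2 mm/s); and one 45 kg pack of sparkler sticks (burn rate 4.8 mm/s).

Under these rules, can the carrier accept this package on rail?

No

With burn rate 3.5 mm/s (> 2.2 mm/s), the solid fuel tablets fall in Class 4.1.
Solid fuel tablets: burn rate 4.2 mm/s > 2.2 mm/s → Class 4.1 (Flammable Solid).
The sparkler sticks have burn rate 4.8 mm/s, which is > 2.2 mm/s, so they are Class 4.1 (Flammable Solid).
Class 4.1 net quantity: (three 11.78 kg packs = 35.34 kg) + 45 kg + 45 kg = 125.34 kg.
125.34 kg > 100 kg (rail limit, Class 4.1) — over the limit.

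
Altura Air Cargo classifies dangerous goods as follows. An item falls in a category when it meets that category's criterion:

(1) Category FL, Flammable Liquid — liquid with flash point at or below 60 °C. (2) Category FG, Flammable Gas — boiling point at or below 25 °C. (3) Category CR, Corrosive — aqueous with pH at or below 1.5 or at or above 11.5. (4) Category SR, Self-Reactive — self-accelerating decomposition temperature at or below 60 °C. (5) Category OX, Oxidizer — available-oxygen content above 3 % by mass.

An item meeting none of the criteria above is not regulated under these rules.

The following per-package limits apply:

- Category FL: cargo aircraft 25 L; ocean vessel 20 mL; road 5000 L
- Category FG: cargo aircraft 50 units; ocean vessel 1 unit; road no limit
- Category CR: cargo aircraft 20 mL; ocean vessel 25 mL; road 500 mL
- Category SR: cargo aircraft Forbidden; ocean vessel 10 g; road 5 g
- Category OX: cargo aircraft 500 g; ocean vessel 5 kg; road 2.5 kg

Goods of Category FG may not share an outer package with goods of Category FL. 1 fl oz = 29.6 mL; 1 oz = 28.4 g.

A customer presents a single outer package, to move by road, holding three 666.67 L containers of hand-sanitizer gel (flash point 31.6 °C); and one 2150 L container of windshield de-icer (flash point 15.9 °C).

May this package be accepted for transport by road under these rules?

Hand-sanitizer gel: flash point 31.6 °C ≤ 60 °C → Category FL (Flammable Liquid).
Windshield de-icer: flash point 15.9 °C ≤ 60 °C → Category FL (Flammable Liquid).
Total Category FL: (three 666.67 L containers = 2000.01 L) + 2150 L = 4150.01 L.
4150.01 L is within the road limit of 5000 L for Category FL.

Yes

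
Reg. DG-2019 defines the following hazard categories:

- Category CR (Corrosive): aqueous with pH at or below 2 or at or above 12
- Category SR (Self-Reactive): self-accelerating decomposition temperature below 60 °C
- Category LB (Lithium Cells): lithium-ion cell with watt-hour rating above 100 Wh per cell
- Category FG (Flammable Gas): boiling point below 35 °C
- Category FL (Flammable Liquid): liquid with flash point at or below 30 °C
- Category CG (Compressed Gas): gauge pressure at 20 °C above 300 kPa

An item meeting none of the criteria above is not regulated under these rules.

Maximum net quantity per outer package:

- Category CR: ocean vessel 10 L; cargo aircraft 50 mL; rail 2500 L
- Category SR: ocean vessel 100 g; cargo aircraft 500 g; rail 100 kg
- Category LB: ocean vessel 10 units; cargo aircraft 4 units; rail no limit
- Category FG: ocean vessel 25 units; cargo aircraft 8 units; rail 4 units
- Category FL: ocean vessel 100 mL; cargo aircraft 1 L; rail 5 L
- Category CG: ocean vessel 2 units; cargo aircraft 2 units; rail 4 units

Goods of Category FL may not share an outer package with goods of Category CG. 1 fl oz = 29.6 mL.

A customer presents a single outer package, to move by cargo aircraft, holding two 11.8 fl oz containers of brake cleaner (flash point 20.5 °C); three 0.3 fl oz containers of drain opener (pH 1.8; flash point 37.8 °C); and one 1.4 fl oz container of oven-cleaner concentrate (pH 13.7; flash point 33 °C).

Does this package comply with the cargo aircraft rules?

Flash point 20.5 °C meets the Category FL criterion (Flammable Liquid), so the brake cleaner is Category FL.
The drain opener has pH 1.8, which is ≤ 2, so it is Category CR (Corrosive).
pH 13.7 meets the Category CR criterion (Corrosive), so the oven-cleaner concentrate is Category CR.
Category FL quantity: two 11.8 fl oz containers = 698.56 mL.
That is within the Category FL cargo aircraft limit of 1 L.
Category CR net quantity: (three 0.3 fl oz containers = 26.64 mL) + (one 1.4 fl oz container = 41.44 mL) = 68.08 mL.
68.08 mL > 50 mL (cargo aircraft limit, Category CR) — over the limit.
The segregation rule (Category FL with Category CG) does not apply to Category FL with Category CR.

No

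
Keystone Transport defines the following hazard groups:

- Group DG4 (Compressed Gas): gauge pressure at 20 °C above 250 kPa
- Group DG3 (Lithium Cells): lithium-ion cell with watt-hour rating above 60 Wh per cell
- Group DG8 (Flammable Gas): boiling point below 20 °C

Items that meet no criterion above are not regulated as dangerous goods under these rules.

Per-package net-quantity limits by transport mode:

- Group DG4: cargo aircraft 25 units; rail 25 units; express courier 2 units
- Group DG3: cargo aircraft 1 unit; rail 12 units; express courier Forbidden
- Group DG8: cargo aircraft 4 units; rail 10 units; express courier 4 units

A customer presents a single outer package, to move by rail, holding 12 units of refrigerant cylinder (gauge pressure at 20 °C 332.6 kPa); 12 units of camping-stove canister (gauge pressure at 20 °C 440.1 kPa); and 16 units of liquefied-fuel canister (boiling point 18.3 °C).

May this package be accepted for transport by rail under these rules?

Refrigerant cylinder: gauge pressure at 20 °C 332.6 kPa > 250 kPa → Group DG4 (Compressed Gas).
Camping-stove canister: gauge pressure at 20 °C 440.1 kPa > 250 kPa → Group DG4 (Compressed Gas).
With boiling point 18.3 °C (< 20 °C), the liquefied-fuel canister falls in Group DG8.
Group DG8 quantity: 16 units.
16 units > 10 units (rail limit, Group DG8) — over the limit.
Total Group DG4: 12 units + 12 units = 24 units.
24 units is within the rail limit of 25 units for Group DG4.

No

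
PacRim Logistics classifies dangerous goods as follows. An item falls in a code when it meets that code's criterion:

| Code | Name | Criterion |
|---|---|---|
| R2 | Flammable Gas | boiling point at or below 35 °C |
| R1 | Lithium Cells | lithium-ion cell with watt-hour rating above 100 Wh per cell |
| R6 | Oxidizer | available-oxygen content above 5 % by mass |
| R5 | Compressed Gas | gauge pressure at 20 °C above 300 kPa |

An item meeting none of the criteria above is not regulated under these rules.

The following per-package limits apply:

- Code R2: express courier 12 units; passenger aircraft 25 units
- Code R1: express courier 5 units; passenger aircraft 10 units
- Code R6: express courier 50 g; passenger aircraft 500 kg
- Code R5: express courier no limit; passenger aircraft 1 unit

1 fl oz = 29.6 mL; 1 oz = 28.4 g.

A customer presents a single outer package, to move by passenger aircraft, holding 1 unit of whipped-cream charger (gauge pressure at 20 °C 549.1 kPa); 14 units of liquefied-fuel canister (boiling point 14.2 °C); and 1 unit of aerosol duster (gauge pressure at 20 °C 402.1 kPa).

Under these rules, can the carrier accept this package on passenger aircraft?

The whipped-cream charger has gauge pressure at 20 °C 549.1 kPa, which is > 300 kPa, so it is Code R5 (Compressed Gas).
Boiling point 14.2 °C meets the Code R2 criterion (Flammable Gas), so the liquefied-fuel canister is Code R2.
The aerosol duster has gauge pressure at 20 °C 402.1 kPa, which is > 300 kPa, so it is Code R5 (Compressed Gas).
Total Code R5: 1 unit + 1 unit = 2 units.
2 units exceeds the passenger aircraft limit of 1 unit for Code R5.
Code R2 quantity: 14 units.
14 units is within the passenger aircraft limit of 25 units for Code R2.

No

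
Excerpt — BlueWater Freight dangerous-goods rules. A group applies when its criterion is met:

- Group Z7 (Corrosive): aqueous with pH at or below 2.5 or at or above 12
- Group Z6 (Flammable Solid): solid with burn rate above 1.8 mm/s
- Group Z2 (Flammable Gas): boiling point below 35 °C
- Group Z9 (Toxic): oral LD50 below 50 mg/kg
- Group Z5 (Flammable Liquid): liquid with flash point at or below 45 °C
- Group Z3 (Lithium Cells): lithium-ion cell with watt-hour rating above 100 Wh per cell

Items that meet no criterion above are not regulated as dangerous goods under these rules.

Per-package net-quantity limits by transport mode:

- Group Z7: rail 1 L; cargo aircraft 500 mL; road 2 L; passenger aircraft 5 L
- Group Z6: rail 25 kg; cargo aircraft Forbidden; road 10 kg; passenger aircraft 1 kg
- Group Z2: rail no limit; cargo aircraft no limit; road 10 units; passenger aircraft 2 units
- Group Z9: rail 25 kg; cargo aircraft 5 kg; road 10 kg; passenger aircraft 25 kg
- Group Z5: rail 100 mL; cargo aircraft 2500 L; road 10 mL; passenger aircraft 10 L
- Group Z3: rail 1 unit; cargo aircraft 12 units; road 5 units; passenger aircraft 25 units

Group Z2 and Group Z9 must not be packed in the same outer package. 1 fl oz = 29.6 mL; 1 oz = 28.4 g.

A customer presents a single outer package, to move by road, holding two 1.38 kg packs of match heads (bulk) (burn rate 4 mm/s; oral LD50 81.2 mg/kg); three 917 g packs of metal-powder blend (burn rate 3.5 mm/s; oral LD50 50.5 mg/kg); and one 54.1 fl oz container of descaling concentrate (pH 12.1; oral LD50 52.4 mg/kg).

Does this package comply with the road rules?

Yes

With burn rate 4 mm/s (> 1.8 mm/s), the match heads (bulk) fall in Group Z6.
Burn rate 3.5 mm/s meets the Group Z6 criterion (Flammable Solid), so the metal-powder blend is Group Z6.
The descaling concentrate has pH 12.1, which is ≥ 12, so it is Group Z7 (Corrosive).
Total Group Z6: (two 1.38 kg packs = 2.76 kg) + (three 917 g packs = 2.751 kg) = 5.511 kg.
5.511 kg is within the road limit of 10 kg for Group Z6.
Group Z7 quantity: one 54.1 fl oz container = 1601.36 mL.
That is within the Group Z7 road limit of 2 L.
The segregation rule (Group Z2 with Group Z9) does not apply to Group Z6 with Group Z7.
Every hazard group is within its road limit and no segregation rule is violated.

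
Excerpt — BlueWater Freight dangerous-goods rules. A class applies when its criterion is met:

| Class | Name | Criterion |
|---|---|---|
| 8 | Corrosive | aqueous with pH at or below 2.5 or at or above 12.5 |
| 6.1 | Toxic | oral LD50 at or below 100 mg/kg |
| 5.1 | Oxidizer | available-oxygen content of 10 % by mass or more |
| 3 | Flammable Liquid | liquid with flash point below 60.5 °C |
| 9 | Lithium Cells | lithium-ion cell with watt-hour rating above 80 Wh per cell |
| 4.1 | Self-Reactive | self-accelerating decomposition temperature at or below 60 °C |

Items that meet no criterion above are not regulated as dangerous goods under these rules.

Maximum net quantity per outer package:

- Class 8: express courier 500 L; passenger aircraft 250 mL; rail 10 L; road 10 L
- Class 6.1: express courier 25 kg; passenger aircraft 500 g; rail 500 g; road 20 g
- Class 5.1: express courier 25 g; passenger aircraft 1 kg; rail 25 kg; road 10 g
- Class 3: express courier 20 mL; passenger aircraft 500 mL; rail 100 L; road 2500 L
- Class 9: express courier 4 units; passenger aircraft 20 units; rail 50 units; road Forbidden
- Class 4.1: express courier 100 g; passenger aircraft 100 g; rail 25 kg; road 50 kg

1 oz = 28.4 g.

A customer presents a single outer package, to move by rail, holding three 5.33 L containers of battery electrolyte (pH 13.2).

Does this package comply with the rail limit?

No

The battery electrolyte has pH 13.2, which is ≥ 12.5, so it is Class 8 (Corrosive).
Class 8 quantity: three 5.33 L containers = 15.99 L.
15.99 L > 10 L (rail limit, Class 8) — over the limit.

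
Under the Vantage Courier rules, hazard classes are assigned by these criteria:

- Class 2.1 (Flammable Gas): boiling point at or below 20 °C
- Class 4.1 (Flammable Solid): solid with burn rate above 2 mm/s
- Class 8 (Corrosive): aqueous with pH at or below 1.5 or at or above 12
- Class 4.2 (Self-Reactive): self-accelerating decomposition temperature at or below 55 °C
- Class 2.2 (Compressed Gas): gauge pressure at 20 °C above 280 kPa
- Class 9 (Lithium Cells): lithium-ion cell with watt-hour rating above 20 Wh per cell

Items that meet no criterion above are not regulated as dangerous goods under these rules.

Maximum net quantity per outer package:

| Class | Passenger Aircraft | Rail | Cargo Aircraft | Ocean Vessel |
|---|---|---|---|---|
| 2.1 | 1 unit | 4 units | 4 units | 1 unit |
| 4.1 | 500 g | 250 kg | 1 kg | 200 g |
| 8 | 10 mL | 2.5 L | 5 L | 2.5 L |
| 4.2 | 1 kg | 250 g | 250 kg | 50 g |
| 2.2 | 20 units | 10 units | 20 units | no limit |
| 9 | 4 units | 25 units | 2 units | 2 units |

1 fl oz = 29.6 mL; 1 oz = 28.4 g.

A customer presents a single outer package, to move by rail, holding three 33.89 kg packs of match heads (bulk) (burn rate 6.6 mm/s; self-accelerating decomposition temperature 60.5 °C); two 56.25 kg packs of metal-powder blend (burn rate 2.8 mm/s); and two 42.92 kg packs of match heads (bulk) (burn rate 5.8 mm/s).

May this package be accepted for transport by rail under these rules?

Burn rate 6.6 mm/s meets the Class 4.1 criterion (Flammable Solid), so the match heads (bulk) are Class 4.1.
Burn rate 2.8 mm/s meets the Class 4.1 criterion (Flammable Solid), so the metal-powder blend is Class 4.1.
The match heads (bulk) have burn rate 5.8 mm/s, which is > 2 mm/s, so they are Class 4.1 (Flammable Solid).
Total Class 4.1: (three 33.89 kg packs = 101.67 kg) + (two 56.25 kg packs = 112.5 kg) + (two 42.92 kg packs = 85.84 kg) = 300.01 kg.
300.01 kg > 250 kg (rail limit, Class 4.1) — over the limit.

No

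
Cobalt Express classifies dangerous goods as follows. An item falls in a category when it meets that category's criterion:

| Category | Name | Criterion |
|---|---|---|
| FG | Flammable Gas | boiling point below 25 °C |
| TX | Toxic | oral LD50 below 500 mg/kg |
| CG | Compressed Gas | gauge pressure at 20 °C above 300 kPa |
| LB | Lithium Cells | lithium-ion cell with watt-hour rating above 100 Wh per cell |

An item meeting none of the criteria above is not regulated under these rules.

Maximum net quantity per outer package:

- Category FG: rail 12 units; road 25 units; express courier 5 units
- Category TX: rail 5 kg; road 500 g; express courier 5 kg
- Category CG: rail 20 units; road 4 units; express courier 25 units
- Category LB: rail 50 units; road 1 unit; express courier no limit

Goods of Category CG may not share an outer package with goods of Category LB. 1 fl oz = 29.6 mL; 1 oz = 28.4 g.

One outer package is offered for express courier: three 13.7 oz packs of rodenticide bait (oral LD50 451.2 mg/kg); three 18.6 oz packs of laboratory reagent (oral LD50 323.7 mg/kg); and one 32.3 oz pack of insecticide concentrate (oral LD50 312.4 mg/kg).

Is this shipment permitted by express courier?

Yes

The rodenticide bait has oral LD50 451.2 mg/kg, which is < 500 mg/kg, so it is Category TX (Toxic).
With oral LD50 323.7 mg/kg (< 500 mg/kg), the laboratory reagent falls in Category TX.
Insecticide concentrate: oral LD50 312.4 mg/kg < 500 mg/kg → Category TX (Toxic).
Category TX net quantity: (three 13.7 oz packs = 1167.24 g) + (three 18.6 oz packs = 1584.72 g) + (one 32.3 oz pack = 917.32 g) = 3669.28 g.
3669.28 g ≤ 5 kg (express courier limit, Category TX) — within limit.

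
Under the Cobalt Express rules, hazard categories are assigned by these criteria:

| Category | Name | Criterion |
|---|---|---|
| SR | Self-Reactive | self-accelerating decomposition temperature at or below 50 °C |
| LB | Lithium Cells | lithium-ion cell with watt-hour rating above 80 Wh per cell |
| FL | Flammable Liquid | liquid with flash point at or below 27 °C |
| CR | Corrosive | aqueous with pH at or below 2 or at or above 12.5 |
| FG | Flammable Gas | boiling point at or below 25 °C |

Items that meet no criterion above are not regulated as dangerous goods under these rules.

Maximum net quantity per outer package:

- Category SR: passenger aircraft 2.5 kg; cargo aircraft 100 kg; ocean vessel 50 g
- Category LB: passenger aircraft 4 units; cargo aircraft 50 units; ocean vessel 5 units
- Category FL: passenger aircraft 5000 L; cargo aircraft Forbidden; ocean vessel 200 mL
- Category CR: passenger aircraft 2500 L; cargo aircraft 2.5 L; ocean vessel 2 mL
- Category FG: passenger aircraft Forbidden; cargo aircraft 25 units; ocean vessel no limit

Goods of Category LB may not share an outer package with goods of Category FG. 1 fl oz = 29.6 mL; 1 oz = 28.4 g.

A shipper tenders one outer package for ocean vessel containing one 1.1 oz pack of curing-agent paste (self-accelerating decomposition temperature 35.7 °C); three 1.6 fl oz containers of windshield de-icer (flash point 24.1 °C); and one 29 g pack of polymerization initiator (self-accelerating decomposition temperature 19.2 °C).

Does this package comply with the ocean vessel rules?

No

Curing-agent paste: self-accelerating decomposition temperature 35.7 °C ≤ 50 °C → Category SR (Self-Reactive).
Windshield de-icer: flash point 24.1 °C ≤ 27 °C → Category FL (Flammable Liquid).
With self-accelerating decomposition temperature 19.2 °C (≤ 50 °C), the polymerization initiator falls in Category SR.
Total Category SR: (one 1.1 oz pack = 31.24 g) + 29 g = 60.24 g.
That exceeds the Category SR ocean vessel limit of 50 g.
Category FL quantity: three 1.6 fl oz containers = 142.08 mL.
142.08 mL is within the ocean vessel limit of 200 mL for Category FL.
The segregation rule (Category LB with Category FG) does not apply to Category SR with Category FL.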